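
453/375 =1 +26/125  =  1.21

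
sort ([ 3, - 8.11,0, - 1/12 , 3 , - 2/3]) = [-8.11,- 2/3,-1/12,0,3 , 3 ]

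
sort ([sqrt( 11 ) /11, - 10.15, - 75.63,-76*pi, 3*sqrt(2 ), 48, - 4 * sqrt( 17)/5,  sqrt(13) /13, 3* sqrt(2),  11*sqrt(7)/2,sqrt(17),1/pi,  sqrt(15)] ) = [ - 76*pi, - 75.63, - 10.15, - 4*sqrt( 17 ) /5, sqrt( 13)/13, sqrt(11 ) /11,1/pi,sqrt(15) , sqrt(17),3*sqrt(2), 3  *sqrt(2), 11  *  sqrt(7 ) /2,48] 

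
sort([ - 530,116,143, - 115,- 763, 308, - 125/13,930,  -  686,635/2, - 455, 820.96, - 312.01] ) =[  -  763, - 686, - 530, - 455 , - 312.01,-115 , -125/13,116,143,  308, 635/2,820.96,930] 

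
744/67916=186/16979 = 0.01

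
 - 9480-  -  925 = - 8555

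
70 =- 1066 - - 1136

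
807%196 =23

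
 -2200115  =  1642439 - 3842554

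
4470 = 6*745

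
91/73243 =91/73243 = 0.00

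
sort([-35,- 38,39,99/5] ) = [ - 38, - 35,99/5,39]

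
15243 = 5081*3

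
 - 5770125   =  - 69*83625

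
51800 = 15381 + 36419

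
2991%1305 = 381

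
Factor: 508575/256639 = 3^1*5^2 * 6781^1 * 256639^(  -  1 ) 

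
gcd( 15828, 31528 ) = 4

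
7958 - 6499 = 1459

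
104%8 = 0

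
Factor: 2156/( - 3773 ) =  - 4/7 = -2^2*7^( - 1)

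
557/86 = 557/86 = 6.48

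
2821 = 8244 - 5423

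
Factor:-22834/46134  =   - 49/99=- 3^( - 2)*7^2*11^( - 1 ) 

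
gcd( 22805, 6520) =5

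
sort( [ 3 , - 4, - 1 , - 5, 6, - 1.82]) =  [ - 5, - 4 , - 1.82,  -  1,3,6]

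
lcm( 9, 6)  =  18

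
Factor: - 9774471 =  - 3^1 * 7^4*23^1*59^1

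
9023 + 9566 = 18589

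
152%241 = 152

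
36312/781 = 46 + 386/781 = 46.49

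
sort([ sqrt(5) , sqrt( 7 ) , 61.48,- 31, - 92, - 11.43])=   [ - 92 ,  -  31, - 11.43, sqrt(5),sqrt(7 ),61.48]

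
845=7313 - 6468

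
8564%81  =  59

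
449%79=54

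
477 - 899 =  - 422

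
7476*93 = 695268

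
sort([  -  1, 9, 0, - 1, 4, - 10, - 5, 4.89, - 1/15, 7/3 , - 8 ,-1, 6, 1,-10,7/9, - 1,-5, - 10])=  [ - 10,- 10, - 10, - 8, - 5,-5, - 1, - 1 , - 1, - 1, - 1/15,  0, 7/9,  1 , 7/3, 4, 4.89  ,  6, 9]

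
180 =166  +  14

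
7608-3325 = 4283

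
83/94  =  83/94 = 0.88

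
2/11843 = 2/11843=0.00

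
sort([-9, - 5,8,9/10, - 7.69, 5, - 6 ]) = [ - 9, - 7.69,  -  6 , - 5,9/10,5,8 ]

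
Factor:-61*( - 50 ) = 3050 = 2^1*5^2*61^1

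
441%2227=441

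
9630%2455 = 2265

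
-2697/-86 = 31 + 31/86 = 31.36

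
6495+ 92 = 6587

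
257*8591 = 2207887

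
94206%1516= 214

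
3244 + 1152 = 4396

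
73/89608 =73/89608 = 0.00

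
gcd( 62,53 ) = 1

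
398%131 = 5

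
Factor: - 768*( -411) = 2^8*3^2* 137^1 =315648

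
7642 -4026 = 3616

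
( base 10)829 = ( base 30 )rj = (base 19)25c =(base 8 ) 1475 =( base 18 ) 2a1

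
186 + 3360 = 3546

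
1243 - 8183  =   -6940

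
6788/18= 377 + 1/9 = 377.11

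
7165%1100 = 565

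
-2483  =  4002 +  -  6485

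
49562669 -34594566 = 14968103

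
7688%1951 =1835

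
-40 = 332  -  372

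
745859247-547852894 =198006353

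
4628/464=9 + 113/116 = 9.97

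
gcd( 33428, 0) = 33428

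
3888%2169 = 1719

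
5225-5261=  - 36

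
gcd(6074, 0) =6074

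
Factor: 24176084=2^2 * 6044021^1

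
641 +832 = 1473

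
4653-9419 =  - 4766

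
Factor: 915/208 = 2^( - 4 )*3^1*5^1 * 13^( - 1)*61^1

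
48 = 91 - 43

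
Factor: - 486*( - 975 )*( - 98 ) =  - 2^2*3^6*5^2*7^2*13^1 = -46437300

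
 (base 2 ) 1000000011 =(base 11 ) 429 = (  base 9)632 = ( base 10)515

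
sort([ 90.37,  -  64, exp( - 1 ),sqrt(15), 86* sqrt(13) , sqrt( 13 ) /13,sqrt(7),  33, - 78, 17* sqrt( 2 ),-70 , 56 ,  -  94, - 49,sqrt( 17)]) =[ - 94,  -  78 ,  -  70,  -  64, - 49 , sqrt(13 )/13,exp( - 1 ), sqrt(7 ), sqrt( 15), sqrt(17 ) , 17*sqrt ( 2), 33,  56,90.37 , 86*sqrt( 13)]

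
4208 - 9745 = -5537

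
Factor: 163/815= 1/5 =5^ ( - 1 ) 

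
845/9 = 845/9  =  93.89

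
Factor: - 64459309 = - 4877^1*13217^1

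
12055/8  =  12055/8 =1506.88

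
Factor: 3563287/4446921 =3^( - 1 )*7^1*13^1*39157^1*1482307^( - 1 ) 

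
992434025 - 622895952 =369538073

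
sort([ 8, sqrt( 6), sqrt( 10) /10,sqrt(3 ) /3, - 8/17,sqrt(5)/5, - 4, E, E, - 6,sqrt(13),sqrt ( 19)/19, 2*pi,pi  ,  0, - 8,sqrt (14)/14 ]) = [-8 ,-6, - 4, - 8/17,0, sqrt(19 ) /19, sqrt( 14 )/14,sqrt (10)/10,sqrt(5)/5,sqrt( 3)/3, sqrt (6),E,  E,pi, sqrt(13),2*pi,8 ]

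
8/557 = 8/557 =0.01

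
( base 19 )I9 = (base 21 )GF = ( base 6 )1343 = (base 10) 351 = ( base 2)101011111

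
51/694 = 51/694 = 0.07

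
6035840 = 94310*64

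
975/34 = 975/34 = 28.68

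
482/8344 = 241/4172 = 0.06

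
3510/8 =438 + 3/4=438.75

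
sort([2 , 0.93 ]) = [0.93,2 ]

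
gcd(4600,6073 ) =1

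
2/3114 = 1/1557 = 0.00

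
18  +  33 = 51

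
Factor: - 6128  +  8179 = 7^1*293^1 = 2051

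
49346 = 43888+5458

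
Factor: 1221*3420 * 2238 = 2^3*3^4*5^1*11^1*19^1*37^1*373^1 = 9345485160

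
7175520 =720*9966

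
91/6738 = 91/6738=0.01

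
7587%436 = 175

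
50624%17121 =16382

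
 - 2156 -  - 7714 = 5558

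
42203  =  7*6029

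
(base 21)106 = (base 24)if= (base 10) 447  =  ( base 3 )121120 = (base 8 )677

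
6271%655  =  376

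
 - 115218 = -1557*74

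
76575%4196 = 1047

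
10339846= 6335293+4004553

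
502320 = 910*552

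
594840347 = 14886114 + 579954233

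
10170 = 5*2034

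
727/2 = 727/2 = 363.50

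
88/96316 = 2/2189 = 0.00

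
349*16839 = 5876811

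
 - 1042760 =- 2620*398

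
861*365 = 314265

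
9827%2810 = 1397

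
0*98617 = 0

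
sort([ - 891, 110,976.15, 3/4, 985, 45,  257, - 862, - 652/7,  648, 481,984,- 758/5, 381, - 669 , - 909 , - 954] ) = [ - 954,  -  909 , - 891, - 862, -669, - 758/5, - 652/7,3/4, 45, 110, 257,381,481, 648, 976.15 , 984, 985 ] 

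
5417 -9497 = - 4080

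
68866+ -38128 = 30738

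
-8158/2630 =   -  4 + 1181/1315 = -3.10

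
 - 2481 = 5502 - 7983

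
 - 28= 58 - 86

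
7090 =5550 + 1540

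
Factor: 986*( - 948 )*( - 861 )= 2^3*3^2*7^1*17^1*29^1*41^1 *79^1  =  804800808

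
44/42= 1+1/21 = 1.05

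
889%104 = 57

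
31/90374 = 31/90374 = 0.00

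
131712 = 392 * 336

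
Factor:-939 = -3^1*313^1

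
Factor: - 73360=-2^4*5^1*7^1*131^1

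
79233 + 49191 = 128424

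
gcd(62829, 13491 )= 9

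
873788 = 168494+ 705294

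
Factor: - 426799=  - 426799^1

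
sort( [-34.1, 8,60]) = [-34.1, 8, 60] 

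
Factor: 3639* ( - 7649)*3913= - 3^1*7^1*13^1*43^1*1213^1*7649^1 = - 108917224143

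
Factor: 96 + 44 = 2^2*5^1*7^1 = 140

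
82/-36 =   -  3 + 13/18 = - 2.28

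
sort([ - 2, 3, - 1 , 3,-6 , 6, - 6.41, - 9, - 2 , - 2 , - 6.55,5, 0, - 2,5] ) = [ - 9, - 6.55 ,  -  6.41, -6,- 2, - 2 , - 2,-2, - 1,0, 3,3,5,5 , 6 ] 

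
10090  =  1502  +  8588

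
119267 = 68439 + 50828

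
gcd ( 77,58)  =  1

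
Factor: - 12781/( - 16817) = 67^(  -  1 ) * 251^(  -  1) * 12781^1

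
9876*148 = 1461648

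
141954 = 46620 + 95334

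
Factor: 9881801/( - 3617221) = -2797^1*3533^1*3617221^( - 1 ) 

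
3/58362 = 1/19454 = 0.00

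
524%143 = 95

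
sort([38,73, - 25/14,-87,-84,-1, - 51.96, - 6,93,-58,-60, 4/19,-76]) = [ - 87,-84,- 76,  -  60, - 58, - 51.96, - 6, -25/14,-1,4/19,38,  73,  93 ]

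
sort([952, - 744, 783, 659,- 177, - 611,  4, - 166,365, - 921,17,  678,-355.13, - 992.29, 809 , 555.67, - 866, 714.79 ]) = [  -  992.29, - 921, - 866, - 744, - 611  , - 355.13, -177, - 166, 4,17, 365, 555.67,659 , 678,714.79,  783, 809 , 952]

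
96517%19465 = 18657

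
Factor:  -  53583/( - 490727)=1011/9259 = 3^1*47^( - 1)*197^( - 1) * 337^1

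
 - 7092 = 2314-9406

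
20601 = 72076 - 51475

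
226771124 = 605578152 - 378807028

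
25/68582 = 25/68582=0.00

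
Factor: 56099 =56099^1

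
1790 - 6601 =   -  4811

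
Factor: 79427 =79427^1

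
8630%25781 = 8630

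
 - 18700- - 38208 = 19508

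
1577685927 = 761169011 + 816516916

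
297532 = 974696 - 677164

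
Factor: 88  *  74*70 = 455840=2^5 * 5^1*7^1*11^1*37^1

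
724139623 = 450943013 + 273196610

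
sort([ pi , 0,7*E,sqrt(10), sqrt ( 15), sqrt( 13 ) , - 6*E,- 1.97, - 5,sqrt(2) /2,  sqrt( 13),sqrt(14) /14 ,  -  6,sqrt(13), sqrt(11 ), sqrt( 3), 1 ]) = [ - 6*E, - 6, - 5, - 1.97,0,  sqrt( 14)/14 , sqrt (2)/2, 1, sqrt(3 ),pi,sqrt( 10),  sqrt (11 ), sqrt(13), sqrt(13 ),sqrt ( 13), sqrt(15), 7*E ]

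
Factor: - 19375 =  - 5^4 * 31^1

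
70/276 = 35/138 = 0.25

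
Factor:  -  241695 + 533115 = 2^2*3^2 * 5^1* 1619^1  =  291420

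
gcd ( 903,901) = 1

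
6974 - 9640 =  - 2666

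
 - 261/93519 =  - 1 + 10362/10391 = -0.00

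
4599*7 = 32193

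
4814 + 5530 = 10344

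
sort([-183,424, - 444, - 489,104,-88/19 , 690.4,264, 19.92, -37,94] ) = [ - 489, - 444,-183 ,-37, - 88/19 , 19.92, 94,104, 264, 424,690.4 ] 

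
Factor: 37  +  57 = 94 = 2^1*47^1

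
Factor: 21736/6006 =2^2*3^(-1 ) * 7^(  -  1) * 19^1 = 76/21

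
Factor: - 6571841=-53^1*123997^1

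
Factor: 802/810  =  401/405= 3^( - 4 )*5^(- 1)*401^1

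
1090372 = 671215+419157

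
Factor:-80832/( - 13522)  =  40416/6761 = 2^5*3^1*421^1*6761^( - 1)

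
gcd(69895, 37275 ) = 35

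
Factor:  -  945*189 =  - 3^6 * 5^1*7^2  =  -  178605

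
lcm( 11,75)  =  825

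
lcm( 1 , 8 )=8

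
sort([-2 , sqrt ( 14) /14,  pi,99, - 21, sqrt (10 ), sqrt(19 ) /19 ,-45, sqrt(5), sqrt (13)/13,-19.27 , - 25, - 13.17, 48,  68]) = [-45, - 25,-21, -19.27,-13.17,  -  2, sqrt (19)/19,sqrt(14)/14, sqrt( 13) /13,sqrt( 5), pi, sqrt(10), 48, 68, 99]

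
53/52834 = 53/52834 = 0.00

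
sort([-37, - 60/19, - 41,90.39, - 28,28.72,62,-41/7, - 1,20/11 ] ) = [ - 41, - 37, - 28, - 41/7, - 60/19, - 1 , 20/11,28.72,62,90.39 ] 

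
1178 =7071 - 5893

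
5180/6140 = 259/307=0.84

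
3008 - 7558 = - 4550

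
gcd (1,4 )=1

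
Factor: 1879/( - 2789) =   -  1879^1*2789^( - 1)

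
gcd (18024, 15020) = 3004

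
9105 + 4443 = 13548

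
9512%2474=2090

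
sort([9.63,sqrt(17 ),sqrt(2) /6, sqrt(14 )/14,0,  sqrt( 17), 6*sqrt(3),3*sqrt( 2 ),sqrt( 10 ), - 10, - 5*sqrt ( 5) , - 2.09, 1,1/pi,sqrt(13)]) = [ - 5*sqrt ( 5), - 10, - 2.09,0, sqrt ( 2)/6, sqrt ( 14) /14,1/pi,1, sqrt( 10),sqrt (13 ), sqrt ( 17),sqrt(17), 3*sqrt( 2),9.63, 6*sqrt (3)] 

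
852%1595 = 852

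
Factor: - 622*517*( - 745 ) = 2^1*5^1*11^1*47^1* 149^1*311^1 = 239572630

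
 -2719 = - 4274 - -1555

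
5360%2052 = 1256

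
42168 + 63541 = 105709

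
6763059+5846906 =12609965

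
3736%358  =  156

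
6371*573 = 3650583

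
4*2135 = 8540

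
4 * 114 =456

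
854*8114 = 6929356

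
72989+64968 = 137957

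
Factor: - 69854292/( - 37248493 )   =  2^2*3^3*17^1*19^ ( - 1)*38047^1 *1960447^( - 1)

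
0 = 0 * 8385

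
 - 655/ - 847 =655/847=0.77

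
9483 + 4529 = 14012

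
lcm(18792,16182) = 582552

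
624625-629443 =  - 4818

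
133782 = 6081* 22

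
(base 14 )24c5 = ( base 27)8mj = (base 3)22211201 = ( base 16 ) 192D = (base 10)6445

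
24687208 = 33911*728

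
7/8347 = 7/8347 =0.00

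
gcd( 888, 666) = 222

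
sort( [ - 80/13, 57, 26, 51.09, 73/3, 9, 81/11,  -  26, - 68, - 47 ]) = [ -68, - 47, - 26, - 80/13, 81/11 , 9, 73/3, 26,51.09, 57 ]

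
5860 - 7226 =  - 1366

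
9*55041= 495369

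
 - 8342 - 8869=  - 17211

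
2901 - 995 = 1906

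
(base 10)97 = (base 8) 141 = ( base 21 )4d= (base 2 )1100001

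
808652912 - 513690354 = 294962558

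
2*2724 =5448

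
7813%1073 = 302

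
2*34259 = 68518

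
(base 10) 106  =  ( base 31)3D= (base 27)3p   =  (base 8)152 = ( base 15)71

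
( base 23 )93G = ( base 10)4846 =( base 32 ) 4ne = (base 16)12ee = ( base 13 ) 228a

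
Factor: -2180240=-2^4*5^1*27253^1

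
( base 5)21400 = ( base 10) 1475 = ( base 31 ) 1GI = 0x5C3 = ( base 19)41C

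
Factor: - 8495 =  - 5^1*1699^1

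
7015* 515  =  3612725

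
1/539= 1/539= 0.00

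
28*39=1092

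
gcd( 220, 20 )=20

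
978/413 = 978/413 = 2.37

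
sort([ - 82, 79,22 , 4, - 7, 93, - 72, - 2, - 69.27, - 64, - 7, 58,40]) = [-82, - 72 ,- 69.27, - 64, - 7, - 7, - 2 , 4,22 , 40, 58 , 79,93]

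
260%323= 260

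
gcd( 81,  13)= 1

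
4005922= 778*5149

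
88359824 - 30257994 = 58101830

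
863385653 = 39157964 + 824227689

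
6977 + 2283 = 9260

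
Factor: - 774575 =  - 5^2*30983^1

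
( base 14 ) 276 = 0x1f0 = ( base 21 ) 12D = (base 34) EK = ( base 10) 496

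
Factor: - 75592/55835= - 2^3*5^( - 1) * 11^1*13^( - 1) = - 88/65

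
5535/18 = 615/2 = 307.50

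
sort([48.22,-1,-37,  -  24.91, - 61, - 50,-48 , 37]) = [-61, - 50,  -  48, - 37, - 24.91, - 1, 37,48.22 ]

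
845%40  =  5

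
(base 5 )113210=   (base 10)4180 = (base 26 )64k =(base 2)1000001010100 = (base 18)CG4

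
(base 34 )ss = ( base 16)3d4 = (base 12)698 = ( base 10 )980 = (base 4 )33110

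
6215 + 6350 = 12565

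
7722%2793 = 2136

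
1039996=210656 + 829340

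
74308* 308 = 22886864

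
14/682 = 7/341 = 0.02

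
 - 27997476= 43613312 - 71610788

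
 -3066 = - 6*511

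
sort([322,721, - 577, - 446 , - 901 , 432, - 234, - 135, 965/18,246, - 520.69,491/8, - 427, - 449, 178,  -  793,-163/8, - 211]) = [ - 901,  -  793, - 577, - 520.69, - 449, - 446, - 427, - 234, - 211, - 135,- 163/8,965/18, 491/8,  178,246,322,432 , 721]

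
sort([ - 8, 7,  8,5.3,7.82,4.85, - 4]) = [-8, - 4, 4.85,5.3,7, 7.82, 8 ]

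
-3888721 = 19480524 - 23369245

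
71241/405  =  175 + 122/135 = 175.90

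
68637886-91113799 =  - 22475913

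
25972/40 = 649 +3/10= 649.30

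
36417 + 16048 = 52465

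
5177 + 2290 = 7467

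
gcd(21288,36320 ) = 8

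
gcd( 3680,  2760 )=920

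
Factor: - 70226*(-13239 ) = 929722014 = 2^1*3^2*13^1*37^1*73^1*1471^1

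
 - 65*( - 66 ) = 4290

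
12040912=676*17812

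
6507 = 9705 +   -  3198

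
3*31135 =93405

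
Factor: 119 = 7^1 * 17^1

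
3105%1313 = 479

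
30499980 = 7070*4314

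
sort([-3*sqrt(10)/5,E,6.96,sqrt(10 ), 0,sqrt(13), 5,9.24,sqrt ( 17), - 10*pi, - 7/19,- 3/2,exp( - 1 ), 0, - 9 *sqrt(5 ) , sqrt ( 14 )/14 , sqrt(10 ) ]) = [ - 10*pi, - 9*sqrt(5 ), - 3*sqrt( 10) /5, - 3/2, - 7/19,0,0,  sqrt( 14 )/14,exp(-1),  E,sqrt( 10),sqrt( 10),sqrt(13),sqrt( 17 ), 5, 6.96, 9.24] 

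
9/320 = 9/320 =0.03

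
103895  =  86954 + 16941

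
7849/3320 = 7849/3320 = 2.36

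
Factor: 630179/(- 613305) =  - 3^(-3 )*5^(-1)*7^(-1) * 971^1 = - 971/945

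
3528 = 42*84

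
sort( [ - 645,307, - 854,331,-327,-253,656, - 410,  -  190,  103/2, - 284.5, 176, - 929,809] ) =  [  -  929,- 854, - 645, - 410,  -  327, - 284.5 , - 253 , - 190,103/2,  176,307, 331,  656,809]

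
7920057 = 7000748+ 919309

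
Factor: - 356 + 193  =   - 163^1=- 163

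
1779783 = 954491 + 825292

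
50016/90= 555+ 11/15 = 555.73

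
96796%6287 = 2491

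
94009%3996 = 2101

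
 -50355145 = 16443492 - 66798637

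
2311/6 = 385 + 1/6 = 385.17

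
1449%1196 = 253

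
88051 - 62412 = 25639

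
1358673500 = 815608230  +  543065270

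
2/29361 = 2/29361 = 0.00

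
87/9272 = 87/9272= 0.01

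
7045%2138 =631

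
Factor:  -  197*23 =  - 23^1*197^1 = -4531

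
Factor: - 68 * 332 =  - 22576   =  -  2^4*17^1*83^1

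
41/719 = 41/719 = 0.06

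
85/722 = 85/722 = 0.12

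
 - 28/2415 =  - 1 + 341/345= -0.01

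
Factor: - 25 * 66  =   - 1650 = -  2^1*3^1 * 5^2 * 11^1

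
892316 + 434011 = 1326327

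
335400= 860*390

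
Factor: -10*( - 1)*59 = 2^1 * 5^1*59^1 = 590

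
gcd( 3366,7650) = 306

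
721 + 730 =1451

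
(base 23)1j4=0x3CA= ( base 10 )970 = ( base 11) 802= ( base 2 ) 1111001010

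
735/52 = 14 +7/52 =14.13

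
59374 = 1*59374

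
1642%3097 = 1642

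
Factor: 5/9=3^( - 2 )*5^1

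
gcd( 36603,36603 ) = 36603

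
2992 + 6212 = 9204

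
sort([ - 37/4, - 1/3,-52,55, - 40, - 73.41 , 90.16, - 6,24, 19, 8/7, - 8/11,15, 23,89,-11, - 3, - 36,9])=[-73.41,-52, - 40, - 36, - 11, - 37/4, - 6, - 3,- 8/11, - 1/3,8/7,  9,15,19,  23,24,55,89,90.16]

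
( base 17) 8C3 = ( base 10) 2519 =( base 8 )4727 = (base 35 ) 21Y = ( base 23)4HC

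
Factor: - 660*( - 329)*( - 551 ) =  - 119644140 = - 2^2*3^1 *5^1 * 7^1 * 11^1*19^1*29^1*47^1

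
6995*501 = 3504495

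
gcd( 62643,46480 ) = 7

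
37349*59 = 2203591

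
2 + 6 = 8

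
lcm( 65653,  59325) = 4923975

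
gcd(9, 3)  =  3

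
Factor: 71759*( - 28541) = -73^1*983^1*28541^1 = - 2048073619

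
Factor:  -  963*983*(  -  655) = 3^2 * 5^1*107^1*131^1 * 983^1 = 620041995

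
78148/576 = 19537/144 = 135.67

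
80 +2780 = 2860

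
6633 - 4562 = 2071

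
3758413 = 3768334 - 9921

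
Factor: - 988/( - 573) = 2^2*3^ ( - 1 )*13^1  *19^1*191^ ( - 1 ) 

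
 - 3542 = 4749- 8291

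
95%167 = 95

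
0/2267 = 0 = 0.00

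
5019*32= 160608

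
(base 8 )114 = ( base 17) 48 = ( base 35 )26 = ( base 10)76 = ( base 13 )5b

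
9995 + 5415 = 15410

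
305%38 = 1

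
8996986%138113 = 19641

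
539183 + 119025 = 658208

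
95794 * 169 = 16189186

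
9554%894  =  614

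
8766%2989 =2788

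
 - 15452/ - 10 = 1545 + 1/5= 1545.20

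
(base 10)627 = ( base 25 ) 102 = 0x273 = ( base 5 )10002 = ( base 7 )1554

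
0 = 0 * 4489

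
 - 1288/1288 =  - 1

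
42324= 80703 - 38379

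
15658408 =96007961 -80349553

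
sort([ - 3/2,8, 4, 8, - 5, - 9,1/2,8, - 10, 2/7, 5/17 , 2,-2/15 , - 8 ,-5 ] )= [ - 10, - 9, - 8, - 5, - 5, - 3/2,  -  2/15, 2/7,5/17,1/2,2,4, 8, 8,8]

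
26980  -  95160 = - 68180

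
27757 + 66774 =94531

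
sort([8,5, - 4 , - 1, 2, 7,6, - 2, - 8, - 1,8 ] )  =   [ -8, - 4 , - 2, - 1, - 1,2,5, 6, 7, 8, 8] 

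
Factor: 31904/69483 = 2^5 * 3^ ( - 1 )*19^( - 1 )*23^(  -  1)*53^( - 1) * 997^1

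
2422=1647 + 775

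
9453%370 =203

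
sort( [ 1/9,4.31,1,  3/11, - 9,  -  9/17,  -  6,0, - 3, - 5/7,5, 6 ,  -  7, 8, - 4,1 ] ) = [ - 9,  -  7 , - 6, - 4 ,-3, - 5/7,  -  9/17, 0, 1/9, 3/11, 1,1,4.31, 5, 6, 8 ]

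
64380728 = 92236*698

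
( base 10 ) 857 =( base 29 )10G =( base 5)11412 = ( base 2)1101011001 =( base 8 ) 1531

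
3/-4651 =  - 3/4651 = - 0.00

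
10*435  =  4350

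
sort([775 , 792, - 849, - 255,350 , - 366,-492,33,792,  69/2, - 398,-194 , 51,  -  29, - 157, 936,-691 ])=[-849, - 691,-492, - 398,  -  366, - 255, - 194,-157 , - 29, 33,69/2,51,350 , 775,792, 792,936] 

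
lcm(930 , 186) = 930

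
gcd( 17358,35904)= 66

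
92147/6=15357+ 5/6  =  15357.83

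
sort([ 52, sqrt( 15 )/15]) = [ sqrt( 15)/15,52]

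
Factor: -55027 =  - 7^2*1123^1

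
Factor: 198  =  2^1*3^2 * 11^1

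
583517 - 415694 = 167823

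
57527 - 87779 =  - 30252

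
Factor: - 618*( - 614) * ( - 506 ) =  - 2^3*3^1* 11^1 * 23^1*103^1 * 307^1= -  192002712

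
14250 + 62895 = 77145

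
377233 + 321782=699015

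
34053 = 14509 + 19544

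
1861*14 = 26054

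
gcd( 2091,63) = 3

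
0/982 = 0=0.00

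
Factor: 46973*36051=3^1 * 61^1 *107^1*197^1 * 439^1 = 1693423623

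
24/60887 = 24/60887 = 0.00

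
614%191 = 41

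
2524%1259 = 6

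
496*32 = 15872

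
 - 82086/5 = - 16418 + 4/5 = -16417.20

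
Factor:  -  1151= - 1151^1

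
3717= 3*1239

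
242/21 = 242/21 = 11.52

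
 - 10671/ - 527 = 10671/527= 20.25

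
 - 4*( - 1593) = 6372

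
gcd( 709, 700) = 1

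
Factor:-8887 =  - 8887^1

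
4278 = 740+3538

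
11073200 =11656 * 950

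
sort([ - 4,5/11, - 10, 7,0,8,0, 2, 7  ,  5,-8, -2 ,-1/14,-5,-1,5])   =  [-10,  -  8, - 5, - 4,-2, - 1, - 1/14, 0, 0, 5/11, 2,  5,5,7, 7,8]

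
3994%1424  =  1146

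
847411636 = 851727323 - 4315687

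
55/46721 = 55/46721 = 0.00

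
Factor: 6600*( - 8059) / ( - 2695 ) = 2^3*3^1 * 5^1*7^( - 2 )*8059^1=967080/49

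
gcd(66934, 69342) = 14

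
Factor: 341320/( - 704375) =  - 424/875 = -2^3*5^( - 3)*7^(-1)*53^1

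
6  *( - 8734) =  - 52404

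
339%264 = 75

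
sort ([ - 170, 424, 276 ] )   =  [-170, 276, 424 ] 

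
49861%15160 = 4381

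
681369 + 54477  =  735846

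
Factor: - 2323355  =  -5^1 * 419^1*1109^1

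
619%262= 95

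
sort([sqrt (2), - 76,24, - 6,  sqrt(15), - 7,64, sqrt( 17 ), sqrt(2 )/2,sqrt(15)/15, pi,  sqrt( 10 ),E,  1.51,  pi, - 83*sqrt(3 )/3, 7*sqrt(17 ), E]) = [ - 76, - 83*sqrt( 3 ) /3,-7, - 6, sqrt(15)/15, sqrt(2 ) /2 , sqrt( 2), 1.51,  E, E, pi,pi, sqrt(10 ), sqrt(15 ), sqrt(17),24, 7*sqrt(17 ),64 ]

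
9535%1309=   372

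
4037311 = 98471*41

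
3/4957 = 3/4957 = 0.00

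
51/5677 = 51/5677 =0.01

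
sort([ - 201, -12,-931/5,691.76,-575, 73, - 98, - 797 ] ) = [-797, - 575, -201, -931/5 , -98,-12, 73,691.76]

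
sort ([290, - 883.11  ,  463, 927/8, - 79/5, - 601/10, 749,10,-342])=[ - 883.11, -342, - 601/10, - 79/5,  10,927/8,  290,463,  749]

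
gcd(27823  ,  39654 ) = 1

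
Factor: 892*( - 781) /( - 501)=696652/501 = 2^2*3^( - 1)*11^1*71^1*167^( - 1)*223^1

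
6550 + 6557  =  13107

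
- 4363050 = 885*( - 4930 )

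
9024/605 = 14 + 554/605=14.92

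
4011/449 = 8 + 419/449= 8.93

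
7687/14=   7687/14 = 549.07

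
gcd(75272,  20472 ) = 8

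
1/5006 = 1/5006=0.00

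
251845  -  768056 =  - 516211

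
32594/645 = 758/15 = 50.53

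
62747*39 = 2447133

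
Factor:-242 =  - 2^1*11^2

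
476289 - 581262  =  -104973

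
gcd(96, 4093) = 1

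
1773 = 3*591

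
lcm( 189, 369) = 7749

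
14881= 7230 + 7651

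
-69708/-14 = 4979 + 1/7 = 4979.14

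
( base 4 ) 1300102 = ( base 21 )g64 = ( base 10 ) 7186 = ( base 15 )21E1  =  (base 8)16022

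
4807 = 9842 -5035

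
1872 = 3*624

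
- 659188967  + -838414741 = -1497603708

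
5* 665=3325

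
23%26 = 23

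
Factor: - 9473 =-9473^1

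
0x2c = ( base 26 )1I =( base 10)44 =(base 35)19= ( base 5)134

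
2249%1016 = 217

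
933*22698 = 21177234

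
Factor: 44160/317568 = 115/827=5^1*23^1*827^( - 1)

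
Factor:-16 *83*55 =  - 73040 = - 2^4*5^1 * 11^1 * 83^1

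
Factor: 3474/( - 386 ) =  - 9 = -  3^2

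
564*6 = 3384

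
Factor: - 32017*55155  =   - 3^1*5^1*101^1*317^1* 3677^1 = - 1765897635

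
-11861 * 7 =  -83027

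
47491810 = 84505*562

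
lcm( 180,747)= 14940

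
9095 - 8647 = 448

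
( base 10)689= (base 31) m7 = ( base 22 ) 197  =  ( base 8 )1261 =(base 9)845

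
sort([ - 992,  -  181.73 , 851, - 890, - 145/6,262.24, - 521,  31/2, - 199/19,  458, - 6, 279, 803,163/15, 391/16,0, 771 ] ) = [ - 992, - 890, - 521, - 181.73,  -  145/6, - 199/19,-6,0, 163/15 , 31/2,391/16, 262.24,279,458, 771, 803, 851]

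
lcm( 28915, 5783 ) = 28915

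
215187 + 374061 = 589248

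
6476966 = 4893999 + 1582967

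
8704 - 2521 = 6183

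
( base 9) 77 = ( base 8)106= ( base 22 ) 34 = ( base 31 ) 28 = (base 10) 70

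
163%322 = 163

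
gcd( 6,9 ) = 3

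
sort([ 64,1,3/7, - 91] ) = [-91,3/7,1,64]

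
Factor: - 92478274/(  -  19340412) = 2^(-1 )* 3^( - 1)*13^( - 1)*29^1 *89^( - 1)*199^( - 1)*379^1*601^1 = 6605591/1381458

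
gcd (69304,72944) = 8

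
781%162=133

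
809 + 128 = 937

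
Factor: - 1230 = -2^1*3^1*5^1*41^1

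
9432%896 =472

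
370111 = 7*52873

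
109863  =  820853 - 710990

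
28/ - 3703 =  - 4/529= - 0.01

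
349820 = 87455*4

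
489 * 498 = 243522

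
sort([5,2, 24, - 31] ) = [ - 31 , 2, 5,24 ] 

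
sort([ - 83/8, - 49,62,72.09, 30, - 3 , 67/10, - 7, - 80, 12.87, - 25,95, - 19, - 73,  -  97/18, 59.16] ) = [ - 80, - 73, - 49, - 25, - 19, - 83/8, - 7, - 97/18, - 3, 67/10, 12.87, 30,59.16, 62,  72.09, 95]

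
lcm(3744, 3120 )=18720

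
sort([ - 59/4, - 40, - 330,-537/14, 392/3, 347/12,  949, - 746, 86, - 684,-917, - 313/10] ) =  [-917,-746,-684, - 330 ,  -  40 , - 537/14, -313/10 ,-59/4,347/12,86,392/3,  949]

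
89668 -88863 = 805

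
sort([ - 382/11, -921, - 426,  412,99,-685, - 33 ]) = [ - 921, - 685, - 426, - 382/11,-33, 99,  412 ]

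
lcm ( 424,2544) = 2544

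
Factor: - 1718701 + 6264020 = 4545319   =  89^1 * 51071^1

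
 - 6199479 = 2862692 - 9062171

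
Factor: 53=53^1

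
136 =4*34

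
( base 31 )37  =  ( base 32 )34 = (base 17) 5f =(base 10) 100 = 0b1100100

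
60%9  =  6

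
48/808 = 6/101 = 0.06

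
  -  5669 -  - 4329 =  - 1340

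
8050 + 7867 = 15917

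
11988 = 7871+4117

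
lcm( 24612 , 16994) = 713748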